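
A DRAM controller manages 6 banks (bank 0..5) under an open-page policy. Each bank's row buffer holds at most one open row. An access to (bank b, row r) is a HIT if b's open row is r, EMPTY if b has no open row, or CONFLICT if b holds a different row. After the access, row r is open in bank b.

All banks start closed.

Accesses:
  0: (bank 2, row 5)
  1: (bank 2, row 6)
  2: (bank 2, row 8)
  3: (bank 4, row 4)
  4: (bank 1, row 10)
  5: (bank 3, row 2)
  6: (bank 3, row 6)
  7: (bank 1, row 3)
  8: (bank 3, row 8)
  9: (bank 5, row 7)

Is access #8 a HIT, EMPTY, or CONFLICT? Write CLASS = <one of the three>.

CLASS = CONFLICT

  [0] b2 r5: no row ⇒ E
  [1] b2 r6: had r5 ⇒ C
  [2] b2 r8: had r6 ⇒ C
  [3] b4 r4: no row ⇒ E
  [4] b1 r10: no row ⇒ E
  [5] b3 r2: no row ⇒ E
  [6] b3 r6: had r2 ⇒ C
  [7] b1 r3: had r10 ⇒ C
  [8] b3 r8: had r6 ⇒ C
  [9] b5 r7: no row ⇒ E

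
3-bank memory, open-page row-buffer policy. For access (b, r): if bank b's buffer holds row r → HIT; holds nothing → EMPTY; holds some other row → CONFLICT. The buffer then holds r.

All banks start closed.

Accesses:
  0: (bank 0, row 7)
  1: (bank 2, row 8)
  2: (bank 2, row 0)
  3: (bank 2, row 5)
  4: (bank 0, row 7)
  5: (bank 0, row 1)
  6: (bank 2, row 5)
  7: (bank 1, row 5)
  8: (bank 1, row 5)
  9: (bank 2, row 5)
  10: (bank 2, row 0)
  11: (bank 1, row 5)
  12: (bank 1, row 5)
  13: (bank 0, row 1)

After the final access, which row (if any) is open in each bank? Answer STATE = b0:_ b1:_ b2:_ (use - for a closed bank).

step 0: bank0 None->7 [EMPTY]
step 1: bank2 None->8 [EMPTY]
step 2: bank2 8->0 [CONFLICT]
step 3: bank2 0->5 [CONFLICT]
step 4: bank0 7->7 [HIT]
step 5: bank0 7->1 [CONFLICT]
step 6: bank2 5->5 [HIT]
step 7: bank1 None->5 [EMPTY]
step 8: bank1 5->5 [HIT]
step 9: bank2 5->5 [HIT]
step 10: bank2 5->0 [CONFLICT]
step 11: bank1 5->5 [HIT]
step 12: bank1 5->5 [HIT]
step 13: bank0 1->1 [HIT]

STATE = b0:1 b1:5 b2:0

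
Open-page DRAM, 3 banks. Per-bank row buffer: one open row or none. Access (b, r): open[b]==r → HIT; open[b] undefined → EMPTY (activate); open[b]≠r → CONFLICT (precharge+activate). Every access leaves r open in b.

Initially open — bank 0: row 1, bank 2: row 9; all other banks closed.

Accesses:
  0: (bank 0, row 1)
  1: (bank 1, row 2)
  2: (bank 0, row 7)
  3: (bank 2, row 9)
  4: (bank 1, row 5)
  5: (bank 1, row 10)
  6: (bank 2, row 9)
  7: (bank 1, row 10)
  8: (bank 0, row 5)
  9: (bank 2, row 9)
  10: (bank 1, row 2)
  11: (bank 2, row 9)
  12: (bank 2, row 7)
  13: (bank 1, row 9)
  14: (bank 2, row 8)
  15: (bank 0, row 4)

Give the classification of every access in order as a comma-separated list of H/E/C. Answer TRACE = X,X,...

step 0: bank0 1->1 [HIT]
step 1: bank1 None->2 [EMPTY]
step 2: bank0 1->7 [CONFLICT]
step 3: bank2 9->9 [HIT]
step 4: bank1 2->5 [CONFLICT]
step 5: bank1 5->10 [CONFLICT]
step 6: bank2 9->9 [HIT]
step 7: bank1 10->10 [HIT]
step 8: bank0 7->5 [CONFLICT]
step 9: bank2 9->9 [HIT]
step 10: bank1 10->2 [CONFLICT]
step 11: bank2 9->9 [HIT]
step 12: bank2 9->7 [CONFLICT]
step 13: bank1 2->9 [CONFLICT]
step 14: bank2 7->8 [CONFLICT]
step 15: bank0 5->4 [CONFLICT]

TRACE = H,E,C,H,C,C,H,H,C,H,C,H,C,C,C,C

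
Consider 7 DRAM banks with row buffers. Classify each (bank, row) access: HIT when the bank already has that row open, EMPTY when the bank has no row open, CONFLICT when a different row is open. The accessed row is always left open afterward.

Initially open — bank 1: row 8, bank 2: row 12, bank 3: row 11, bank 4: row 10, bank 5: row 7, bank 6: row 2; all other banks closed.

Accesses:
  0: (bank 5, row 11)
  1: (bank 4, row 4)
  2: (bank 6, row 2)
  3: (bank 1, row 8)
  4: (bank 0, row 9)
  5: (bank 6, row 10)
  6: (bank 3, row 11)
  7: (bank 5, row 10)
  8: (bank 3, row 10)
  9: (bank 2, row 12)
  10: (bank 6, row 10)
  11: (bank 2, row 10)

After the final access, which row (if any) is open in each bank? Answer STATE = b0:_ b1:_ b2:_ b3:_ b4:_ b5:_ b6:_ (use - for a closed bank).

STATE = b0:9 b1:8 b2:10 b3:10 b4:4 b5:10 b6:10

#0 (5,11) C  (was 7)
#1 (4,4) C  (was 10)
#2 (6,2) H  (was 2)
#3 (1,8) H  (was 8)
#4 (0,9) E
#5 (6,10) C  (was 2)
#6 (3,11) H  (was 11)
#7 (5,10) C  (was 11)
#8 (3,10) C  (was 11)
#9 (2,12) H  (was 12)
#10 (6,10) H  (was 10)
#11 (2,10) C  (was 12)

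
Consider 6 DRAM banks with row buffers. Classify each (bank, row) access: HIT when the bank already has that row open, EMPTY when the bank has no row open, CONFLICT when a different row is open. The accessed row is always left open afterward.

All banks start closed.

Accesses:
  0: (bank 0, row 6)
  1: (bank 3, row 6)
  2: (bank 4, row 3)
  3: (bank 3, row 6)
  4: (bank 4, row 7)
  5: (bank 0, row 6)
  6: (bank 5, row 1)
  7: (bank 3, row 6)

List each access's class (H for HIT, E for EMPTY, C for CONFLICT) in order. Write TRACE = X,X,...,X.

TRACE = E,E,E,H,C,H,E,H

step 0: bank0 None->6 [EMPTY]
step 1: bank3 None->6 [EMPTY]
step 2: bank4 None->3 [EMPTY]
step 3: bank3 6->6 [HIT]
step 4: bank4 3->7 [CONFLICT]
step 5: bank0 6->6 [HIT]
step 6: bank5 None->1 [EMPTY]
step 7: bank3 6->6 [HIT]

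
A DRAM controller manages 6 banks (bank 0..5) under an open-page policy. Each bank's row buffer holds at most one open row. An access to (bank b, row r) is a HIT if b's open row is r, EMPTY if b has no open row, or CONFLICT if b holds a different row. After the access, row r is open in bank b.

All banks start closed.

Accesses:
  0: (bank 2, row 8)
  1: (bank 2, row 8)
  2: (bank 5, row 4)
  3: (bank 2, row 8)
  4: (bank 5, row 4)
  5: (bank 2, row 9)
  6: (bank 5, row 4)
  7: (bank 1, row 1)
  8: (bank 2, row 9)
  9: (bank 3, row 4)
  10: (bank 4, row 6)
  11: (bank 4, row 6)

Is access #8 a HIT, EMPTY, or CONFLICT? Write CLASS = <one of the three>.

CLASS = HIT

0: bank 2 row 8 — prev None → EMPTY
1: bank 2 row 8 — prev 8 → HIT
2: bank 5 row 4 — prev None → EMPTY
3: bank 2 row 8 — prev 8 → HIT
4: bank 5 row 4 — prev 4 → HIT
5: bank 2 row 9 — prev 8 → CONFLICT
6: bank 5 row 4 — prev 4 → HIT
7: bank 1 row 1 — prev None → EMPTY
8: bank 2 row 9 — prev 9 → HIT
9: bank 3 row 4 — prev None → EMPTY
10: bank 4 row 6 — prev None → EMPTY
11: bank 4 row 6 — prev 6 → HIT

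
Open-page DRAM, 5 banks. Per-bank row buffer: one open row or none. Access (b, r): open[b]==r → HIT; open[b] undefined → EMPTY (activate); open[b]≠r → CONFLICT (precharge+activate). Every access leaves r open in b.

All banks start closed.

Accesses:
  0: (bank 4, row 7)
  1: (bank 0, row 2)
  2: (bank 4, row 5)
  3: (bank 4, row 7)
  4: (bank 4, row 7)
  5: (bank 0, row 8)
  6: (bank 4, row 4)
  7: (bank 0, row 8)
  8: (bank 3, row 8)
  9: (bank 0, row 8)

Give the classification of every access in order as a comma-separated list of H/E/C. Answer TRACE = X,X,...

0: bank 4 row 7 — prev None → EMPTY
1: bank 0 row 2 — prev None → EMPTY
2: bank 4 row 5 — prev 7 → CONFLICT
3: bank 4 row 7 — prev 5 → CONFLICT
4: bank 4 row 7 — prev 7 → HIT
5: bank 0 row 8 — prev 2 → CONFLICT
6: bank 4 row 4 — prev 7 → CONFLICT
7: bank 0 row 8 — prev 8 → HIT
8: bank 3 row 8 — prev None → EMPTY
9: bank 0 row 8 — prev 8 → HIT

TRACE = E,E,C,C,H,C,C,H,E,H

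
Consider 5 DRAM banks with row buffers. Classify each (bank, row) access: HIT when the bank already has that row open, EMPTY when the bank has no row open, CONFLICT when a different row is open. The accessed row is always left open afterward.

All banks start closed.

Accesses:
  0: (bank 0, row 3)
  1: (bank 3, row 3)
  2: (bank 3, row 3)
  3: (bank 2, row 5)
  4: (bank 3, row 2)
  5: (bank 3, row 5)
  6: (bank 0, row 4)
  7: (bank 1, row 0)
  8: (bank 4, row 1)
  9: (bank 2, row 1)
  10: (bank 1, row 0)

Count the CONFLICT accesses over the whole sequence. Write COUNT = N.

COUNT = 4

step 0: bank0 None->3 [EMPTY]
step 1: bank3 None->3 [EMPTY]
step 2: bank3 3->3 [HIT]
step 3: bank2 None->5 [EMPTY]
step 4: bank3 3->2 [CONFLICT]
step 5: bank3 2->5 [CONFLICT]
step 6: bank0 3->4 [CONFLICT]
step 7: bank1 None->0 [EMPTY]
step 8: bank4 None->1 [EMPTY]
step 9: bank2 5->1 [CONFLICT]
step 10: bank1 0->0 [HIT]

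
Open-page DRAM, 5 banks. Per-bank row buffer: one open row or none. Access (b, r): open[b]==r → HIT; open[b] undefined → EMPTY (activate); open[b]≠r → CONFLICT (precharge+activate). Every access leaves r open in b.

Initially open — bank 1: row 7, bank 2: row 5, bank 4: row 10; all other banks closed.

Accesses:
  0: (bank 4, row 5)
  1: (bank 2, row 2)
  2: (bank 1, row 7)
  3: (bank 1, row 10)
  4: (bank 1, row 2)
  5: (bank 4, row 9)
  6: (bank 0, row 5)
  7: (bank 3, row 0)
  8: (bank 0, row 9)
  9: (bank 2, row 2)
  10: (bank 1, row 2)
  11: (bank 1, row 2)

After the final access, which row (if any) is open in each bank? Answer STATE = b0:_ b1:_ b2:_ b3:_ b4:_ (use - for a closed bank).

STATE = b0:9 b1:2 b2:2 b3:0 b4:9

  [0] b4 r5: had r10 ⇒ C
  [1] b2 r2: had r5 ⇒ C
  [2] b1 r7: had r7 ⇒ H
  [3] b1 r10: had r7 ⇒ C
  [4] b1 r2: had r10 ⇒ C
  [5] b4 r9: had r5 ⇒ C
  [6] b0 r5: no row ⇒ E
  [7] b3 r0: no row ⇒ E
  [8] b0 r9: had r5 ⇒ C
  [9] b2 r2: had r2 ⇒ H
  [10] b1 r2: had r2 ⇒ H
  [11] b1 r2: had r2 ⇒ H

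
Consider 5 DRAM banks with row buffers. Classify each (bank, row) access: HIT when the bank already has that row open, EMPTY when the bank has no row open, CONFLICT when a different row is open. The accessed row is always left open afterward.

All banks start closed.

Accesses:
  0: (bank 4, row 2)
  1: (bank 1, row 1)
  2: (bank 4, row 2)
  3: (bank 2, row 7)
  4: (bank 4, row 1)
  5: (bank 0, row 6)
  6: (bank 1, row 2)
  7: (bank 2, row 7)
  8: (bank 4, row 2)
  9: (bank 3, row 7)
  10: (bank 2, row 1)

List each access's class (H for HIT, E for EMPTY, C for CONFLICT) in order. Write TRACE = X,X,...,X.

TRACE = E,E,H,E,C,E,C,H,C,E,C

  [0] b4 r2: no row ⇒ E
  [1] b1 r1: no row ⇒ E
  [2] b4 r2: had r2 ⇒ H
  [3] b2 r7: no row ⇒ E
  [4] b4 r1: had r2 ⇒ C
  [5] b0 r6: no row ⇒ E
  [6] b1 r2: had r1 ⇒ C
  [7] b2 r7: had r7 ⇒ H
  [8] b4 r2: had r1 ⇒ C
  [9] b3 r7: no row ⇒ E
  [10] b2 r1: had r7 ⇒ C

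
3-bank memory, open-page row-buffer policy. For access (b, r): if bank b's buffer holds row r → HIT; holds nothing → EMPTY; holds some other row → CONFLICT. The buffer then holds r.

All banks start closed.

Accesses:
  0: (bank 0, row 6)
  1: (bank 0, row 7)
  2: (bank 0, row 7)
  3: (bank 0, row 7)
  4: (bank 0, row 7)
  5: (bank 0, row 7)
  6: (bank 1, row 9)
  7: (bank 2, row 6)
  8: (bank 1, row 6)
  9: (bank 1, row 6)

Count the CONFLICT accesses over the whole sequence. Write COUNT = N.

COUNT = 2

#0 (0,6) E
#1 (0,7) C  (was 6)
#2 (0,7) H  (was 7)
#3 (0,7) H  (was 7)
#4 (0,7) H  (was 7)
#5 (0,7) H  (was 7)
#6 (1,9) E
#7 (2,6) E
#8 (1,6) C  (was 9)
#9 (1,6) H  (was 6)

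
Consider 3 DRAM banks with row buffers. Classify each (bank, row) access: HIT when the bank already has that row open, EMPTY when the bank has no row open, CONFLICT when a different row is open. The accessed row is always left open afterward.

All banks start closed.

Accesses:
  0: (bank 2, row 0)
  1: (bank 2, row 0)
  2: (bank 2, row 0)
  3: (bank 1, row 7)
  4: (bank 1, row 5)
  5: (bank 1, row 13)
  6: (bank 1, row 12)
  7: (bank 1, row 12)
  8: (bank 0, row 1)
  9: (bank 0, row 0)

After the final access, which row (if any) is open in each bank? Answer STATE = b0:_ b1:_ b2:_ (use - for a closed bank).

STATE = b0:0 b1:12 b2:0

step 0: bank2 None->0 [EMPTY]
step 1: bank2 0->0 [HIT]
step 2: bank2 0->0 [HIT]
step 3: bank1 None->7 [EMPTY]
step 4: bank1 7->5 [CONFLICT]
step 5: bank1 5->13 [CONFLICT]
step 6: bank1 13->12 [CONFLICT]
step 7: bank1 12->12 [HIT]
step 8: bank0 None->1 [EMPTY]
step 9: bank0 1->0 [CONFLICT]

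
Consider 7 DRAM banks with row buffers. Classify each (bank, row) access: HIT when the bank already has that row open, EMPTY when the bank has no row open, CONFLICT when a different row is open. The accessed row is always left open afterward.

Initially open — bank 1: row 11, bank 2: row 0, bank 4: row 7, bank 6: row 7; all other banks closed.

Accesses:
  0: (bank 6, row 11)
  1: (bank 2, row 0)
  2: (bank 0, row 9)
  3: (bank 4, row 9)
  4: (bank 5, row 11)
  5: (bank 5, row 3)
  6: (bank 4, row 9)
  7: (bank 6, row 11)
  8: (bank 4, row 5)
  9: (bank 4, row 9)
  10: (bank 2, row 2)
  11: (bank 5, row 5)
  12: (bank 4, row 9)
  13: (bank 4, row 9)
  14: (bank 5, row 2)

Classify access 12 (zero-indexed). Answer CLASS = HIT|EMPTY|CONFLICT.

CLASS = HIT

#0 (6,11) C  (was 7)
#1 (2,0) H  (was 0)
#2 (0,9) E
#3 (4,9) C  (was 7)
#4 (5,11) E
#5 (5,3) C  (was 11)
#6 (4,9) H  (was 9)
#7 (6,11) H  (was 11)
#8 (4,5) C  (was 9)
#9 (4,9) C  (was 5)
#10 (2,2) C  (was 0)
#11 (5,5) C  (was 3)
#12 (4,9) H  (was 9)
#13 (4,9) H  (was 9)
#14 (5,2) C  (was 5)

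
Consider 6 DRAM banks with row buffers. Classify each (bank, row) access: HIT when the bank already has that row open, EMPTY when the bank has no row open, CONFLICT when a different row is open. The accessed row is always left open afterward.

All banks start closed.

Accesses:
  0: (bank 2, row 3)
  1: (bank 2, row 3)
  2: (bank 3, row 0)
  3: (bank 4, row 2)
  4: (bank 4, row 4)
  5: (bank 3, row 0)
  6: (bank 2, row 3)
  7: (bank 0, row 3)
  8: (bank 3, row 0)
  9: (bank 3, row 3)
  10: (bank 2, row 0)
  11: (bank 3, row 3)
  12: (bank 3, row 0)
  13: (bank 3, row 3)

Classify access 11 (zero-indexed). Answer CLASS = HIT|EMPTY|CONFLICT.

CLASS = HIT

0: bank 2 row 3 — prev None → EMPTY
1: bank 2 row 3 — prev 3 → HIT
2: bank 3 row 0 — prev None → EMPTY
3: bank 4 row 2 — prev None → EMPTY
4: bank 4 row 4 — prev 2 → CONFLICT
5: bank 3 row 0 — prev 0 → HIT
6: bank 2 row 3 — prev 3 → HIT
7: bank 0 row 3 — prev None → EMPTY
8: bank 3 row 0 — prev 0 → HIT
9: bank 3 row 3 — prev 0 → CONFLICT
10: bank 2 row 0 — prev 3 → CONFLICT
11: bank 3 row 3 — prev 3 → HIT
12: bank 3 row 0 — prev 3 → CONFLICT
13: bank 3 row 3 — prev 0 → CONFLICT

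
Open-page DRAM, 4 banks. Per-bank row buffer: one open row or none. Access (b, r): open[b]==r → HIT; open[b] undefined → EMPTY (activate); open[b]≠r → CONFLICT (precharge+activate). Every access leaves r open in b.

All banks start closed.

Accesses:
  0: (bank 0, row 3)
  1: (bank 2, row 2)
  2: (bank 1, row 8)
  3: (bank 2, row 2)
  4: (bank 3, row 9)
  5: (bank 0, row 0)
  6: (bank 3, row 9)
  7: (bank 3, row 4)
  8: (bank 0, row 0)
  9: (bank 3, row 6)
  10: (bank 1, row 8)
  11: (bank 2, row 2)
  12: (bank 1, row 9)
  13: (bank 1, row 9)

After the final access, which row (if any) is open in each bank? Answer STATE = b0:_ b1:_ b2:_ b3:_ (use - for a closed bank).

STATE = b0:0 b1:9 b2:2 b3:6

  [0] b0 r3: no row ⇒ E
  [1] b2 r2: no row ⇒ E
  [2] b1 r8: no row ⇒ E
  [3] b2 r2: had r2 ⇒ H
  [4] b3 r9: no row ⇒ E
  [5] b0 r0: had r3 ⇒ C
  [6] b3 r9: had r9 ⇒ H
  [7] b3 r4: had r9 ⇒ C
  [8] b0 r0: had r0 ⇒ H
  [9] b3 r6: had r4 ⇒ C
  [10] b1 r8: had r8 ⇒ H
  [11] b2 r2: had r2 ⇒ H
  [12] b1 r9: had r8 ⇒ C
  [13] b1 r9: had r9 ⇒ H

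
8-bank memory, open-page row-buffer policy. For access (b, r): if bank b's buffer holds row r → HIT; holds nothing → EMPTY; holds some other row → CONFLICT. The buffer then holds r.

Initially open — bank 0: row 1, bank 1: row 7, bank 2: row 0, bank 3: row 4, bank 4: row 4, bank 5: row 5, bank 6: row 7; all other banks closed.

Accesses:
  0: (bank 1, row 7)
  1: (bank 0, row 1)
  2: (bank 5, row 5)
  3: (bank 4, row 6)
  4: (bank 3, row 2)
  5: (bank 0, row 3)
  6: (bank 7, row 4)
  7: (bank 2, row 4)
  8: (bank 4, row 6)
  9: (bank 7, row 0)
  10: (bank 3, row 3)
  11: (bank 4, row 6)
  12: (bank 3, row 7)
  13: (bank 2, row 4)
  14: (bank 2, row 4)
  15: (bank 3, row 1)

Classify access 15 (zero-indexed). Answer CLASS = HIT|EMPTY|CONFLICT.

CLASS = CONFLICT

0: bank 1 row 7 — prev 7 → HIT
1: bank 0 row 1 — prev 1 → HIT
2: bank 5 row 5 — prev 5 → HIT
3: bank 4 row 6 — prev 4 → CONFLICT
4: bank 3 row 2 — prev 4 → CONFLICT
5: bank 0 row 3 — prev 1 → CONFLICT
6: bank 7 row 4 — prev None → EMPTY
7: bank 2 row 4 — prev 0 → CONFLICT
8: bank 4 row 6 — prev 6 → HIT
9: bank 7 row 0 — prev 4 → CONFLICT
10: bank 3 row 3 — prev 2 → CONFLICT
11: bank 4 row 6 — prev 6 → HIT
12: bank 3 row 7 — prev 3 → CONFLICT
13: bank 2 row 4 — prev 4 → HIT
14: bank 2 row 4 — prev 4 → HIT
15: bank 3 row 1 — prev 7 → CONFLICT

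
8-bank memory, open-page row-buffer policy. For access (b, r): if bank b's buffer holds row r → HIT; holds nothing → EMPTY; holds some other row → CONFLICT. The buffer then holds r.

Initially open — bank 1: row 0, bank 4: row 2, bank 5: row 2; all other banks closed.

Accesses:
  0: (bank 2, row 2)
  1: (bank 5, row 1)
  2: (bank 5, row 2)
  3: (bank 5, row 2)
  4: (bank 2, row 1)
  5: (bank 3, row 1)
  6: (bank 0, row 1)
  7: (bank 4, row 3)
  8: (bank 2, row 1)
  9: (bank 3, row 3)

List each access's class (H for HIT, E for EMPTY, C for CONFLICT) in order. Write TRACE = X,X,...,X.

0: bank 2 row 2 — prev None → EMPTY
1: bank 5 row 1 — prev 2 → CONFLICT
2: bank 5 row 2 — prev 1 → CONFLICT
3: bank 5 row 2 — prev 2 → HIT
4: bank 2 row 1 — prev 2 → CONFLICT
5: bank 3 row 1 — prev None → EMPTY
6: bank 0 row 1 — prev None → EMPTY
7: bank 4 row 3 — prev 2 → CONFLICT
8: bank 2 row 1 — prev 1 → HIT
9: bank 3 row 3 — prev 1 → CONFLICT

TRACE = E,C,C,H,C,E,E,C,H,C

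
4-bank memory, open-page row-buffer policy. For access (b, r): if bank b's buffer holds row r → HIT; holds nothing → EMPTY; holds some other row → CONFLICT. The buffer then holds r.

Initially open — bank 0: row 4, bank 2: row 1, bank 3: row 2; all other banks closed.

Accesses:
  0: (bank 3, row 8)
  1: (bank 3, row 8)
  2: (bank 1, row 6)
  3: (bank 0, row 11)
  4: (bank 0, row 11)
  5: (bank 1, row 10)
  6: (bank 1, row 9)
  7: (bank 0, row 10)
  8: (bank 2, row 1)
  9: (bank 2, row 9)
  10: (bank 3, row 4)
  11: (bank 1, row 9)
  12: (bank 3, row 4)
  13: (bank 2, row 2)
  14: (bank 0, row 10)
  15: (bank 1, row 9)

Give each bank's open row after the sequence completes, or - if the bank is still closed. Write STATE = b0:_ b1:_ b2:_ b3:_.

STATE = b0:10 b1:9 b2:2 b3:4

step 0: bank3 2->8 [CONFLICT]
step 1: bank3 8->8 [HIT]
step 2: bank1 None->6 [EMPTY]
step 3: bank0 4->11 [CONFLICT]
step 4: bank0 11->11 [HIT]
step 5: bank1 6->10 [CONFLICT]
step 6: bank1 10->9 [CONFLICT]
step 7: bank0 11->10 [CONFLICT]
step 8: bank2 1->1 [HIT]
step 9: bank2 1->9 [CONFLICT]
step 10: bank3 8->4 [CONFLICT]
step 11: bank1 9->9 [HIT]
step 12: bank3 4->4 [HIT]
step 13: bank2 9->2 [CONFLICT]
step 14: bank0 10->10 [HIT]
step 15: bank1 9->9 [HIT]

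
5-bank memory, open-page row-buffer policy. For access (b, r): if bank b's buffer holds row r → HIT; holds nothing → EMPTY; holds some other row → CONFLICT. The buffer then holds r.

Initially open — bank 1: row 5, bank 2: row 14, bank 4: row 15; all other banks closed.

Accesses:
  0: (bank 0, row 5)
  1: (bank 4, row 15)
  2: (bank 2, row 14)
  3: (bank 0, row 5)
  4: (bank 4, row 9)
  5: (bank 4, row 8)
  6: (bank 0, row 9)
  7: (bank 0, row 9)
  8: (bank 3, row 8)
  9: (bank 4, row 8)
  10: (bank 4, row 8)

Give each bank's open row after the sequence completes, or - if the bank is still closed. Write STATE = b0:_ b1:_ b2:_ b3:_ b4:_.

STATE = b0:9 b1:5 b2:14 b3:8 b4:8

#0 (0,5) E
#1 (4,15) H  (was 15)
#2 (2,14) H  (was 14)
#3 (0,5) H  (was 5)
#4 (4,9) C  (was 15)
#5 (4,8) C  (was 9)
#6 (0,9) C  (was 5)
#7 (0,9) H  (was 9)
#8 (3,8) E
#9 (4,8) H  (was 8)
#10 (4,8) H  (was 8)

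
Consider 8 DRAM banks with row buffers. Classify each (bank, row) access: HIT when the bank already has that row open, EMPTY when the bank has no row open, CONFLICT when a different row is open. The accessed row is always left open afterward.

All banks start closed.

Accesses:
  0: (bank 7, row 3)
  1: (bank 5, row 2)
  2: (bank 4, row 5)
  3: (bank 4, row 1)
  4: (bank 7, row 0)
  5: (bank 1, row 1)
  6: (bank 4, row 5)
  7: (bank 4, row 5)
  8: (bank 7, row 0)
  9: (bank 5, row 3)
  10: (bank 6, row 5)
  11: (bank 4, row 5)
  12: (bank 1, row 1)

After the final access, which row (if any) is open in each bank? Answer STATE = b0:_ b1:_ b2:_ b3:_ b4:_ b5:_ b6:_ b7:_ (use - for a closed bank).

0: bank 7 row 3 — prev None → EMPTY
1: bank 5 row 2 — prev None → EMPTY
2: bank 4 row 5 — prev None → EMPTY
3: bank 4 row 1 — prev 5 → CONFLICT
4: bank 7 row 0 — prev 3 → CONFLICT
5: bank 1 row 1 — prev None → EMPTY
6: bank 4 row 5 — prev 1 → CONFLICT
7: bank 4 row 5 — prev 5 → HIT
8: bank 7 row 0 — prev 0 → HIT
9: bank 5 row 3 — prev 2 → CONFLICT
10: bank 6 row 5 — prev None → EMPTY
11: bank 4 row 5 — prev 5 → HIT
12: bank 1 row 1 — prev 1 → HIT

STATE = b0:- b1:1 b2:- b3:- b4:5 b5:3 b6:5 b7:0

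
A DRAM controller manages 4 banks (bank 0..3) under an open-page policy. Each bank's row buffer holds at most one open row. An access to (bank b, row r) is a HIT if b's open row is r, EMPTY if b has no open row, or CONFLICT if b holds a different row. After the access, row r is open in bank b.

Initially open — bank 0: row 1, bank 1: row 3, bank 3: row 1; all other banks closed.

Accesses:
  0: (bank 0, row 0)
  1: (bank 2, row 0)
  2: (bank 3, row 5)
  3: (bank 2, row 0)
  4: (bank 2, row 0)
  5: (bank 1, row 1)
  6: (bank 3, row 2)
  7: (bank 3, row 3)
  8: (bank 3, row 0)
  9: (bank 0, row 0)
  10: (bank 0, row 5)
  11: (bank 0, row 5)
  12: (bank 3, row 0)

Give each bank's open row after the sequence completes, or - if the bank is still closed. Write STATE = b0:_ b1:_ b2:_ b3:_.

step 0: bank0 1->0 [CONFLICT]
step 1: bank2 None->0 [EMPTY]
step 2: bank3 1->5 [CONFLICT]
step 3: bank2 0->0 [HIT]
step 4: bank2 0->0 [HIT]
step 5: bank1 3->1 [CONFLICT]
step 6: bank3 5->2 [CONFLICT]
step 7: bank3 2->3 [CONFLICT]
step 8: bank3 3->0 [CONFLICT]
step 9: bank0 0->0 [HIT]
step 10: bank0 0->5 [CONFLICT]
step 11: bank0 5->5 [HIT]
step 12: bank3 0->0 [HIT]

STATE = b0:5 b1:1 b2:0 b3:0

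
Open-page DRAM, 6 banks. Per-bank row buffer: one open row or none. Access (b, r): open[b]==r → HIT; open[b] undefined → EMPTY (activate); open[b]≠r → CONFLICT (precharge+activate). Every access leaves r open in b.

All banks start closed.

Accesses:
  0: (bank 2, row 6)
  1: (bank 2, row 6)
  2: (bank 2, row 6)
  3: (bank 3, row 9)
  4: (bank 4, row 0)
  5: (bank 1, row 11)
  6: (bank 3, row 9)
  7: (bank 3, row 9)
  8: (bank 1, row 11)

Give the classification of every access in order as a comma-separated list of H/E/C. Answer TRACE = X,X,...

TRACE = E,H,H,E,E,E,H,H,H

step 0: bank2 None->6 [EMPTY]
step 1: bank2 6->6 [HIT]
step 2: bank2 6->6 [HIT]
step 3: bank3 None->9 [EMPTY]
step 4: bank4 None->0 [EMPTY]
step 5: bank1 None->11 [EMPTY]
step 6: bank3 9->9 [HIT]
step 7: bank3 9->9 [HIT]
step 8: bank1 11->11 [HIT]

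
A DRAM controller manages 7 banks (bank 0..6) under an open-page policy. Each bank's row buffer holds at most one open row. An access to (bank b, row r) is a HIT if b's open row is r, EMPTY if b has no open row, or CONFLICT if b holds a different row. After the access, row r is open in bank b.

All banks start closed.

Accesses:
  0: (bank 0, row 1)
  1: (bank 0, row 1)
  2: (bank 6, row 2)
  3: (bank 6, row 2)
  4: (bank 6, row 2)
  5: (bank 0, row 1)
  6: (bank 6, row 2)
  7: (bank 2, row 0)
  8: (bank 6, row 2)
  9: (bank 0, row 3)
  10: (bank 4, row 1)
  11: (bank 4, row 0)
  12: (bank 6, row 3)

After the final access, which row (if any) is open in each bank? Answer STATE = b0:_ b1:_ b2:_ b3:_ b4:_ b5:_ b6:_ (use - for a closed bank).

step 0: bank0 None->1 [EMPTY]
step 1: bank0 1->1 [HIT]
step 2: bank6 None->2 [EMPTY]
step 3: bank6 2->2 [HIT]
step 4: bank6 2->2 [HIT]
step 5: bank0 1->1 [HIT]
step 6: bank6 2->2 [HIT]
step 7: bank2 None->0 [EMPTY]
step 8: bank6 2->2 [HIT]
step 9: bank0 1->3 [CONFLICT]
step 10: bank4 None->1 [EMPTY]
step 11: bank4 1->0 [CONFLICT]
step 12: bank6 2->3 [CONFLICT]

STATE = b0:3 b1:- b2:0 b3:- b4:0 b5:- b6:3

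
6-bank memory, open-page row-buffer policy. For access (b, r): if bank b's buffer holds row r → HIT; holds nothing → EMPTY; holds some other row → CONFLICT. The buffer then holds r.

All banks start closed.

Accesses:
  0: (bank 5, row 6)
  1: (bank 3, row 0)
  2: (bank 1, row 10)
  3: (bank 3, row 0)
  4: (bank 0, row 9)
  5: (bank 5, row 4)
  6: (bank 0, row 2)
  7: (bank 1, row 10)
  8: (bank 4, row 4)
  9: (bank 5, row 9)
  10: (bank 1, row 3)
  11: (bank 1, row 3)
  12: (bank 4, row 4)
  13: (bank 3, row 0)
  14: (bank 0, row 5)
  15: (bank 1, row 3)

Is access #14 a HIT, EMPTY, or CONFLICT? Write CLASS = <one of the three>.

  [0] b5 r6: no row ⇒ E
  [1] b3 r0: no row ⇒ E
  [2] b1 r10: no row ⇒ E
  [3] b3 r0: had r0 ⇒ H
  [4] b0 r9: no row ⇒ E
  [5] b5 r4: had r6 ⇒ C
  [6] b0 r2: had r9 ⇒ C
  [7] b1 r10: had r10 ⇒ H
  [8] b4 r4: no row ⇒ E
  [9] b5 r9: had r4 ⇒ C
  [10] b1 r3: had r10 ⇒ C
  [11] b1 r3: had r3 ⇒ H
  [12] b4 r4: had r4 ⇒ H
  [13] b3 r0: had r0 ⇒ H
  [14] b0 r5: had r2 ⇒ C
  [15] b1 r3: had r3 ⇒ H

CLASS = CONFLICT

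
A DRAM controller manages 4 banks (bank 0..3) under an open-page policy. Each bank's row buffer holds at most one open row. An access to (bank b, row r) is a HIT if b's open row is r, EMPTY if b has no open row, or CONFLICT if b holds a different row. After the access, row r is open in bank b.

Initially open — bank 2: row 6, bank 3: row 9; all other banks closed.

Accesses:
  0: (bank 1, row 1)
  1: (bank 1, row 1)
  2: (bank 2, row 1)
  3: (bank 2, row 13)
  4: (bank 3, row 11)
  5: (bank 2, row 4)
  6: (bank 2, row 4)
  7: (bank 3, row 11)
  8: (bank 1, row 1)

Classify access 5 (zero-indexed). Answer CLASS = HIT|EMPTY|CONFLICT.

CLASS = CONFLICT

step 0: bank1 None->1 [EMPTY]
step 1: bank1 1->1 [HIT]
step 2: bank2 6->1 [CONFLICT]
step 3: bank2 1->13 [CONFLICT]
step 4: bank3 9->11 [CONFLICT]
step 5: bank2 13->4 [CONFLICT]
step 6: bank2 4->4 [HIT]
step 7: bank3 11->11 [HIT]
step 8: bank1 1->1 [HIT]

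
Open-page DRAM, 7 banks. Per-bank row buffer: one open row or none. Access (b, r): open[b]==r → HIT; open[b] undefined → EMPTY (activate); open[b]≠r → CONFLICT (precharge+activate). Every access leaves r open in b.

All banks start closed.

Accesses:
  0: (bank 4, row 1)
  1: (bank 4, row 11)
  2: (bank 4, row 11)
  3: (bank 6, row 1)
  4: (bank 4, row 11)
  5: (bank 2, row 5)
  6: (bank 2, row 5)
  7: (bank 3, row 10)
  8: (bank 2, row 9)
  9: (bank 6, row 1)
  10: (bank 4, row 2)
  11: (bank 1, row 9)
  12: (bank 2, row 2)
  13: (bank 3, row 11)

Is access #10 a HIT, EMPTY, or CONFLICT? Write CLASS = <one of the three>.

CLASS = CONFLICT

#0 (4,1) E
#1 (4,11) C  (was 1)
#2 (4,11) H  (was 11)
#3 (6,1) E
#4 (4,11) H  (was 11)
#5 (2,5) E
#6 (2,5) H  (was 5)
#7 (3,10) E
#8 (2,9) C  (was 5)
#9 (6,1) H  (was 1)
#10 (4,2) C  (was 11)
#11 (1,9) E
#12 (2,2) C  (was 9)
#13 (3,11) C  (was 10)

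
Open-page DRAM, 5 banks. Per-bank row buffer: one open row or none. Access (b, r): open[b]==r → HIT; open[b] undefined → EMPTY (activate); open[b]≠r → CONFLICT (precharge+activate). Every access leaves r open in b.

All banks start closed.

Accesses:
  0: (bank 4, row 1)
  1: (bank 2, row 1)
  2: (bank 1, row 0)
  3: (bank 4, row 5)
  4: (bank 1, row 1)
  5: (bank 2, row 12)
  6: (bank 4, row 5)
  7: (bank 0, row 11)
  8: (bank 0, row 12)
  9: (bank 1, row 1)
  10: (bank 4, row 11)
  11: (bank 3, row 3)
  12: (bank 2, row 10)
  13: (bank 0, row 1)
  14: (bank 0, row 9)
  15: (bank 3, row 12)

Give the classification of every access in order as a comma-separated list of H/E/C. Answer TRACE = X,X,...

TRACE = E,E,E,C,C,C,H,E,C,H,C,E,C,C,C,C

  [0] b4 r1: no row ⇒ E
  [1] b2 r1: no row ⇒ E
  [2] b1 r0: no row ⇒ E
  [3] b4 r5: had r1 ⇒ C
  [4] b1 r1: had r0 ⇒ C
  [5] b2 r12: had r1 ⇒ C
  [6] b4 r5: had r5 ⇒ H
  [7] b0 r11: no row ⇒ E
  [8] b0 r12: had r11 ⇒ C
  [9] b1 r1: had r1 ⇒ H
  [10] b4 r11: had r5 ⇒ C
  [11] b3 r3: no row ⇒ E
  [12] b2 r10: had r12 ⇒ C
  [13] b0 r1: had r12 ⇒ C
  [14] b0 r9: had r1 ⇒ C
  [15] b3 r12: had r3 ⇒ C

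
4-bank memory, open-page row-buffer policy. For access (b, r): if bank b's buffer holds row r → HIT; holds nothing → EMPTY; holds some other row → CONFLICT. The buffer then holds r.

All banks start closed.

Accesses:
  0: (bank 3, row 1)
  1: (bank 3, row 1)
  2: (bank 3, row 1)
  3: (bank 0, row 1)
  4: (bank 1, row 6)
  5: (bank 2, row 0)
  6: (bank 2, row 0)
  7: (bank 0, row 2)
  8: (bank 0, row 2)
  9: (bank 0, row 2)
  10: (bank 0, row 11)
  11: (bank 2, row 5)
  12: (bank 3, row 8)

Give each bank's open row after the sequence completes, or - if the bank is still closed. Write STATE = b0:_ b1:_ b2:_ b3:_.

0: bank 3 row 1 — prev None → EMPTY
1: bank 3 row 1 — prev 1 → HIT
2: bank 3 row 1 — prev 1 → HIT
3: bank 0 row 1 — prev None → EMPTY
4: bank 1 row 6 — prev None → EMPTY
5: bank 2 row 0 — prev None → EMPTY
6: bank 2 row 0 — prev 0 → HIT
7: bank 0 row 2 — prev 1 → CONFLICT
8: bank 0 row 2 — prev 2 → HIT
9: bank 0 row 2 — prev 2 → HIT
10: bank 0 row 11 — prev 2 → CONFLICT
11: bank 2 row 5 — prev 0 → CONFLICT
12: bank 3 row 8 — prev 1 → CONFLICT

STATE = b0:11 b1:6 b2:5 b3:8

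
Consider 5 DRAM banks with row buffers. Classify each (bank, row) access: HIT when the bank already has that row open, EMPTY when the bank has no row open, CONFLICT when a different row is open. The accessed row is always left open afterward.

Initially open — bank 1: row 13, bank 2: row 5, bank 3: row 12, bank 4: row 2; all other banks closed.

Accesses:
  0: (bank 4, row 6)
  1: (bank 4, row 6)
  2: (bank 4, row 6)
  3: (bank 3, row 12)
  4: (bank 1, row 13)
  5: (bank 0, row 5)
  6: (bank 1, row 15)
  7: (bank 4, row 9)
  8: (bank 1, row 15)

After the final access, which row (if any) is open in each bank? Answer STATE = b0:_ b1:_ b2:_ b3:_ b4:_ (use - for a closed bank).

STATE = b0:5 b1:15 b2:5 b3:12 b4:9

step 0: bank4 2->6 [CONFLICT]
step 1: bank4 6->6 [HIT]
step 2: bank4 6->6 [HIT]
step 3: bank3 12->12 [HIT]
step 4: bank1 13->13 [HIT]
step 5: bank0 None->5 [EMPTY]
step 6: bank1 13->15 [CONFLICT]
step 7: bank4 6->9 [CONFLICT]
step 8: bank1 15->15 [HIT]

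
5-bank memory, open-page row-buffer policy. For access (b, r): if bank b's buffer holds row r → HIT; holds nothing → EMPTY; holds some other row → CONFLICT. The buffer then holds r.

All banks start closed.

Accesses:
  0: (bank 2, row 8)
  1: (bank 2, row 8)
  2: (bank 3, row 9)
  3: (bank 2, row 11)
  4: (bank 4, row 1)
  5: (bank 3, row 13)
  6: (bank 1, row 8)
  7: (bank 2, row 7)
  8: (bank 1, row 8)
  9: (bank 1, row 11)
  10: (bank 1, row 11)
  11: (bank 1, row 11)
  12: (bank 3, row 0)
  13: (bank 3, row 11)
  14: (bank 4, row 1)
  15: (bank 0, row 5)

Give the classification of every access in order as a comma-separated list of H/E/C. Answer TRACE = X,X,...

step 0: bank2 None->8 [EMPTY]
step 1: bank2 8->8 [HIT]
step 2: bank3 None->9 [EMPTY]
step 3: bank2 8->11 [CONFLICT]
step 4: bank4 None->1 [EMPTY]
step 5: bank3 9->13 [CONFLICT]
step 6: bank1 None->8 [EMPTY]
step 7: bank2 11->7 [CONFLICT]
step 8: bank1 8->8 [HIT]
step 9: bank1 8->11 [CONFLICT]
step 10: bank1 11->11 [HIT]
step 11: bank1 11->11 [HIT]
step 12: bank3 13->0 [CONFLICT]
step 13: bank3 0->11 [CONFLICT]
step 14: bank4 1->1 [HIT]
step 15: bank0 None->5 [EMPTY]

TRACE = E,H,E,C,E,C,E,C,H,C,H,H,C,C,H,E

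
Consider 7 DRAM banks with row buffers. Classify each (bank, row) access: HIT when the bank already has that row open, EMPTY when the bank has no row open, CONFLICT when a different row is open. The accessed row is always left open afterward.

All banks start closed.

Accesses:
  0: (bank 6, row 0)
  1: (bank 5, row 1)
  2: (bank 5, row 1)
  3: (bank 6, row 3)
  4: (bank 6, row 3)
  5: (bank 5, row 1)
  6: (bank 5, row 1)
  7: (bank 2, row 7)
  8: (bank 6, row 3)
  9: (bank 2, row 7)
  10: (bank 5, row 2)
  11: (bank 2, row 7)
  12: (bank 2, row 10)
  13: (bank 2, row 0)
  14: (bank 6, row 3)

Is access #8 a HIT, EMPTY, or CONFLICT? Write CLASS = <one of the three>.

CLASS = HIT

#0 (6,0) E
#1 (5,1) E
#2 (5,1) H  (was 1)
#3 (6,3) C  (was 0)
#4 (6,3) H  (was 3)
#5 (5,1) H  (was 1)
#6 (5,1) H  (was 1)
#7 (2,7) E
#8 (6,3) H  (was 3)
#9 (2,7) H  (was 7)
#10 (5,2) C  (was 1)
#11 (2,7) H  (was 7)
#12 (2,10) C  (was 7)
#13 (2,0) C  (was 10)
#14 (6,3) H  (was 3)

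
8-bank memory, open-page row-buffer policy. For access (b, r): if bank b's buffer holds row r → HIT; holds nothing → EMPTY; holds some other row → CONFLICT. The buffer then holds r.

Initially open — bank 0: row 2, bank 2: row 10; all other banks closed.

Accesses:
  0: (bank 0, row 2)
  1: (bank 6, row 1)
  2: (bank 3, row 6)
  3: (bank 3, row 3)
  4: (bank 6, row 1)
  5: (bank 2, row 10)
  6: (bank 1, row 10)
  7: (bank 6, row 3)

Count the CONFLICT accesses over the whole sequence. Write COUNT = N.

COUNT = 2

#0 (0,2) H  (was 2)
#1 (6,1) E
#2 (3,6) E
#3 (3,3) C  (was 6)
#4 (6,1) H  (was 1)
#5 (2,10) H  (was 10)
#6 (1,10) E
#7 (6,3) C  (was 1)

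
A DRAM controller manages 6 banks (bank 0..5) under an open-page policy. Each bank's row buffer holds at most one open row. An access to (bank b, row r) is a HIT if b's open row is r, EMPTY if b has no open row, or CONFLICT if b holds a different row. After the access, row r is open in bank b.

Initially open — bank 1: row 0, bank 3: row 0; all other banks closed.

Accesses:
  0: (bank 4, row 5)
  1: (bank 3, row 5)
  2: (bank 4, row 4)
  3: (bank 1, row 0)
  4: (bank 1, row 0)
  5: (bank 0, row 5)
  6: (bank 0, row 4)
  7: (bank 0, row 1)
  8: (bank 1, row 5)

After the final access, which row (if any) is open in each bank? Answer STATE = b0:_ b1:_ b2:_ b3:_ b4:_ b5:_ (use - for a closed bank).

STATE = b0:1 b1:5 b2:- b3:5 b4:4 b5:-

  [0] b4 r5: no row ⇒ E
  [1] b3 r5: had r0 ⇒ C
  [2] b4 r4: had r5 ⇒ C
  [3] b1 r0: had r0 ⇒ H
  [4] b1 r0: had r0 ⇒ H
  [5] b0 r5: no row ⇒ E
  [6] b0 r4: had r5 ⇒ C
  [7] b0 r1: had r4 ⇒ C
  [8] b1 r5: had r0 ⇒ C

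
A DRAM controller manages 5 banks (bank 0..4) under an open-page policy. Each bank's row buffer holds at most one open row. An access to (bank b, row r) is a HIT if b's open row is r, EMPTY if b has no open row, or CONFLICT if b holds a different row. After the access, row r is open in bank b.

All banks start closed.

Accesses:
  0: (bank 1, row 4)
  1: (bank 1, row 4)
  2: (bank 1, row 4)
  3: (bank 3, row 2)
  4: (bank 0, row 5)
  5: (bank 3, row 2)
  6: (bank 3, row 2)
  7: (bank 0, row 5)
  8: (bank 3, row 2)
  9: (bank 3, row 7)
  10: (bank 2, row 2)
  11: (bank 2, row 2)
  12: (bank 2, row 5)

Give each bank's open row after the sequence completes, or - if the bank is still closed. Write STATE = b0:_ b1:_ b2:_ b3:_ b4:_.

STATE = b0:5 b1:4 b2:5 b3:7 b4:-

step 0: bank1 None->4 [EMPTY]
step 1: bank1 4->4 [HIT]
step 2: bank1 4->4 [HIT]
step 3: bank3 None->2 [EMPTY]
step 4: bank0 None->5 [EMPTY]
step 5: bank3 2->2 [HIT]
step 6: bank3 2->2 [HIT]
step 7: bank0 5->5 [HIT]
step 8: bank3 2->2 [HIT]
step 9: bank3 2->7 [CONFLICT]
step 10: bank2 None->2 [EMPTY]
step 11: bank2 2->2 [HIT]
step 12: bank2 2->5 [CONFLICT]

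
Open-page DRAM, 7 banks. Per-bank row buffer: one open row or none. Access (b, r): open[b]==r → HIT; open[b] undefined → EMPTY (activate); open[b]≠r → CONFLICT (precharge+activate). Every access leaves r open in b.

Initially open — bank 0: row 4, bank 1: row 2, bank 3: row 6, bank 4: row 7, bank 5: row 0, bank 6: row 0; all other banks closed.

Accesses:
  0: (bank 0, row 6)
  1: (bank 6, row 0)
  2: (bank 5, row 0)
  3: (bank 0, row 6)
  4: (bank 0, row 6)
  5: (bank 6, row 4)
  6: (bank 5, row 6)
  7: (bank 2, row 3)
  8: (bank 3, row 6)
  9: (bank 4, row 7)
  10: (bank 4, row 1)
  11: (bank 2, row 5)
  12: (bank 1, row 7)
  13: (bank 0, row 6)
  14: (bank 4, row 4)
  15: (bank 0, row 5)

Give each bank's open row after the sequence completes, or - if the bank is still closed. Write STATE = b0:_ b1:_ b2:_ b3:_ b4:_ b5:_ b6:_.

0: bank 0 row 6 — prev 4 → CONFLICT
1: bank 6 row 0 — prev 0 → HIT
2: bank 5 row 0 — prev 0 → HIT
3: bank 0 row 6 — prev 6 → HIT
4: bank 0 row 6 — prev 6 → HIT
5: bank 6 row 4 — prev 0 → CONFLICT
6: bank 5 row 6 — prev 0 → CONFLICT
7: bank 2 row 3 — prev None → EMPTY
8: bank 3 row 6 — prev 6 → HIT
9: bank 4 row 7 — prev 7 → HIT
10: bank 4 row 1 — prev 7 → CONFLICT
11: bank 2 row 5 — prev 3 → CONFLICT
12: bank 1 row 7 — prev 2 → CONFLICT
13: bank 0 row 6 — prev 6 → HIT
14: bank 4 row 4 — prev 1 → CONFLICT
15: bank 0 row 5 — prev 6 → CONFLICT

STATE = b0:5 b1:7 b2:5 b3:6 b4:4 b5:6 b6:4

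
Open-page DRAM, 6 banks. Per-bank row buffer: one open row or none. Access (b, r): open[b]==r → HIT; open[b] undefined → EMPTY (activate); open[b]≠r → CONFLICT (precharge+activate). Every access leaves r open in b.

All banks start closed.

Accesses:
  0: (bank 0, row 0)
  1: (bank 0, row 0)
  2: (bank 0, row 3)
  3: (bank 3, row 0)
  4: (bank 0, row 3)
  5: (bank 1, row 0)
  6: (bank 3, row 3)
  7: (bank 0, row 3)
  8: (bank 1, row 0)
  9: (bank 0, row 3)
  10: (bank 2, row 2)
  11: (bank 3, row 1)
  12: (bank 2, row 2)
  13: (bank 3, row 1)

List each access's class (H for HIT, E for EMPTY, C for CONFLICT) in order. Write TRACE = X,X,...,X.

TRACE = E,H,C,E,H,E,C,H,H,H,E,C,H,H

step 0: bank0 None->0 [EMPTY]
step 1: bank0 0->0 [HIT]
step 2: bank0 0->3 [CONFLICT]
step 3: bank3 None->0 [EMPTY]
step 4: bank0 3->3 [HIT]
step 5: bank1 None->0 [EMPTY]
step 6: bank3 0->3 [CONFLICT]
step 7: bank0 3->3 [HIT]
step 8: bank1 0->0 [HIT]
step 9: bank0 3->3 [HIT]
step 10: bank2 None->2 [EMPTY]
step 11: bank3 3->1 [CONFLICT]
step 12: bank2 2->2 [HIT]
step 13: bank3 1->1 [HIT]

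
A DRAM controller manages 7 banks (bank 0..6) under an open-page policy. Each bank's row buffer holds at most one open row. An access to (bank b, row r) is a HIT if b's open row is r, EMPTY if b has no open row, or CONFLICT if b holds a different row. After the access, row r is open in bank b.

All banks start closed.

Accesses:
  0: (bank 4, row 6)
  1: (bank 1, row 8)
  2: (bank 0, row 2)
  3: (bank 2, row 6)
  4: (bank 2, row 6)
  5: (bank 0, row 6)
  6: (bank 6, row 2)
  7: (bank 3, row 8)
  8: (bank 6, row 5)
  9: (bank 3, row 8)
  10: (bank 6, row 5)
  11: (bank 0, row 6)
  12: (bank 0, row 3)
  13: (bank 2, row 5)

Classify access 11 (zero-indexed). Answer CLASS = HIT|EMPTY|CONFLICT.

0: bank 4 row 6 — prev None → EMPTY
1: bank 1 row 8 — prev None → EMPTY
2: bank 0 row 2 — prev None → EMPTY
3: bank 2 row 6 — prev None → EMPTY
4: bank 2 row 6 — prev 6 → HIT
5: bank 0 row 6 — prev 2 → CONFLICT
6: bank 6 row 2 — prev None → EMPTY
7: bank 3 row 8 — prev None → EMPTY
8: bank 6 row 5 — prev 2 → CONFLICT
9: bank 3 row 8 — prev 8 → HIT
10: bank 6 row 5 — prev 5 → HIT
11: bank 0 row 6 — prev 6 → HIT
12: bank 0 row 3 — prev 6 → CONFLICT
13: bank 2 row 5 — prev 6 → CONFLICT

CLASS = HIT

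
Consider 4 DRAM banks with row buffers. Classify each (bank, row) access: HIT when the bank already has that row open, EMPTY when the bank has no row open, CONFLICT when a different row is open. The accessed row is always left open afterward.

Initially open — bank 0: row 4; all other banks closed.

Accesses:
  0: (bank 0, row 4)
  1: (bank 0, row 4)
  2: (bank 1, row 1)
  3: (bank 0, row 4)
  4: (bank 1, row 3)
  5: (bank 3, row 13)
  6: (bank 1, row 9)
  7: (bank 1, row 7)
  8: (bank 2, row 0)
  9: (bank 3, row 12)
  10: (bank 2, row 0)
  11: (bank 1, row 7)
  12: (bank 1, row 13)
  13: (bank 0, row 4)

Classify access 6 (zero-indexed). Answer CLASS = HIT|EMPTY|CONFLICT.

0: bank 0 row 4 — prev 4 → HIT
1: bank 0 row 4 — prev 4 → HIT
2: bank 1 row 1 — prev None → EMPTY
3: bank 0 row 4 — prev 4 → HIT
4: bank 1 row 3 — prev 1 → CONFLICT
5: bank 3 row 13 — prev None → EMPTY
6: bank 1 row 9 — prev 3 → CONFLICT
7: bank 1 row 7 — prev 9 → CONFLICT
8: bank 2 row 0 — prev None → EMPTY
9: bank 3 row 12 — prev 13 → CONFLICT
10: bank 2 row 0 — prev 0 → HIT
11: bank 1 row 7 — prev 7 → HIT
12: bank 1 row 13 — prev 7 → CONFLICT
13: bank 0 row 4 — prev 4 → HIT

CLASS = CONFLICT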